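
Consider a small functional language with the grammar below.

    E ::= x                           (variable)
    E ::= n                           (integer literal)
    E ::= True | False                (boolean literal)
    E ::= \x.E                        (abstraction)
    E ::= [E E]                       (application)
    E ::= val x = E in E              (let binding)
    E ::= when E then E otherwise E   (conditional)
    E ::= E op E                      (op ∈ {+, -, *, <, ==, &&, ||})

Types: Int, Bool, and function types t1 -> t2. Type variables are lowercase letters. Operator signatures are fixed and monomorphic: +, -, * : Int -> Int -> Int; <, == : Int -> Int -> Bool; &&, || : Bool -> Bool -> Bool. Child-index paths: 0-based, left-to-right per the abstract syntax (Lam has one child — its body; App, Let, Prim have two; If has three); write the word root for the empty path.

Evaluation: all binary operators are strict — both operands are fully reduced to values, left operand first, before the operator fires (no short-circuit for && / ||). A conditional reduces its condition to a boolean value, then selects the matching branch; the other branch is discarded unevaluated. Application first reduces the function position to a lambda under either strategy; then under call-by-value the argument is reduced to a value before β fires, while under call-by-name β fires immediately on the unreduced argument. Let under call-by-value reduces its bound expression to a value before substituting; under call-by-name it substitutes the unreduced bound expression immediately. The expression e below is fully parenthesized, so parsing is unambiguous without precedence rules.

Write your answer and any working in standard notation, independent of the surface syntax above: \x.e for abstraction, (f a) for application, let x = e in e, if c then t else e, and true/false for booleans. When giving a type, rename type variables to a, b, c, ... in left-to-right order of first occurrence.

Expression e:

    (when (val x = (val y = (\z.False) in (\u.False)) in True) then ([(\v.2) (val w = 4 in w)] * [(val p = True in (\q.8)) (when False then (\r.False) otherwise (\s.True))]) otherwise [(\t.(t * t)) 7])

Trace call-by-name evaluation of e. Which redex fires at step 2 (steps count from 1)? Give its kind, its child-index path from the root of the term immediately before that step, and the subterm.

Trace:
step 0: (if (let x = (let y = (\z.false) in (\u.false)) in true) then (((\v.2) (let w = 4 in w)) * ((let p = true in (\q.8)) (if false then (\r.false) else (\s.true)))) else ((\t.(t * t)) 7))
step 1: [let@0] (if true then (((\v.2) (let w = 4 in w)) * ((let p = true in (\q.8)) (if false then (\r.false) else (\s.true)))) else ((\t.(t * t)) 7))
step 2: [if@root] (((\v.2) (let w = 4 in w)) * ((let p = true in (\q.8)) (if false then (\r.false) else (\s.true))))

Answer: if at root : (if true then (((\v.2) (let w = 4 in w)) * ((let p = true in (\q.8)) (if false then (\r.false) else (\s.true)))) else ((\t.(t * t)) 7))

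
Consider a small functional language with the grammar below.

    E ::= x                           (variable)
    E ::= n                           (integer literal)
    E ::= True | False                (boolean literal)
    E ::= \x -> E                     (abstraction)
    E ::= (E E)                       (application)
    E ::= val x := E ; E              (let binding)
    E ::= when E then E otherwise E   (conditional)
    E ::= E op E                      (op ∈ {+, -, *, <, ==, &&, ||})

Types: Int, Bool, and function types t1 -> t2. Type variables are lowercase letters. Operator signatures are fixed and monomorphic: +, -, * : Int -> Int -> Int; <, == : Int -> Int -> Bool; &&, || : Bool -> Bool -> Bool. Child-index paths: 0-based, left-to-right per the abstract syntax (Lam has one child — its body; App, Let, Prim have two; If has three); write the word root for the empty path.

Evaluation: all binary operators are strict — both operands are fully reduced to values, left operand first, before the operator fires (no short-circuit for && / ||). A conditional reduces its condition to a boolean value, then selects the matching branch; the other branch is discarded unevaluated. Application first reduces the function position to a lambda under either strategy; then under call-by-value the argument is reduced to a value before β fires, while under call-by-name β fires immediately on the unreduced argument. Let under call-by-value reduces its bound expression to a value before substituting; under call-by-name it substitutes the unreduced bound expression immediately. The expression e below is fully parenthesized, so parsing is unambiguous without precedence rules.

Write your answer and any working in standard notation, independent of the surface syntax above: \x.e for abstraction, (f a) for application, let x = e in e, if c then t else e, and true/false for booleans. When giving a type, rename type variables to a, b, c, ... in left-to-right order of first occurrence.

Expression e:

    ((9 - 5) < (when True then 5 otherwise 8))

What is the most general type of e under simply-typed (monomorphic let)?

Answer: Bool

Working:
  unify Int ~ Int
  unify Int ~ Int
  unify Int ~ Int
  unify Bool ~ Bool
  unify Int ~ Int
  unify Int ~ Int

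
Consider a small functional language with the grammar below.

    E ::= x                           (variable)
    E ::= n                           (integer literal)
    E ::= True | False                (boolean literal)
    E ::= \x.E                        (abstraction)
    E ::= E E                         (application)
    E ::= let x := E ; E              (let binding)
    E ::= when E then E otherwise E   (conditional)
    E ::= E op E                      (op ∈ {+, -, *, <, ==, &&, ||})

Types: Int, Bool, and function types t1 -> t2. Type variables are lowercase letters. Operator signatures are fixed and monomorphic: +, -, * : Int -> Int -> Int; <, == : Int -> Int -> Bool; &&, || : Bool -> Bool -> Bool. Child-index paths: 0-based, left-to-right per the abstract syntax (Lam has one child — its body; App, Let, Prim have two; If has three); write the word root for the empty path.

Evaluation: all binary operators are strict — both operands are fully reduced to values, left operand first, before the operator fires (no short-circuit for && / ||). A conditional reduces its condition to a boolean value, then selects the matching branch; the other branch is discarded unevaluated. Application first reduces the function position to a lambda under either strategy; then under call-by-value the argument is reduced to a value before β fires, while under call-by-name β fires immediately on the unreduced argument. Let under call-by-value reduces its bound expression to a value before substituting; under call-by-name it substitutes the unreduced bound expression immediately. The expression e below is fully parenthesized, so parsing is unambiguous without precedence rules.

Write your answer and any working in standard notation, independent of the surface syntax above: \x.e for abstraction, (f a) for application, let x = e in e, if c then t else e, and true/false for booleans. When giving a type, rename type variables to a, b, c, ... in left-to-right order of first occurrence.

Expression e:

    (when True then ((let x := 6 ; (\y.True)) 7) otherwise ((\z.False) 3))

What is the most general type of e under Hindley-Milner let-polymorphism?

Answer: Bool

Working:
  unify Bool ~ Bool
let x : Int
\y._ : a -> Bool
  unify a -> Bool ~ Int -> b
  unify a ~ Int
  unify Bool ~ b
_ _ : Bool
\z._ : c -> Bool
  unify c -> Bool ~ Int -> d
  unify c ~ Int
  unify Bool ~ d
_ _ : Bool
  unify Bool ~ Bool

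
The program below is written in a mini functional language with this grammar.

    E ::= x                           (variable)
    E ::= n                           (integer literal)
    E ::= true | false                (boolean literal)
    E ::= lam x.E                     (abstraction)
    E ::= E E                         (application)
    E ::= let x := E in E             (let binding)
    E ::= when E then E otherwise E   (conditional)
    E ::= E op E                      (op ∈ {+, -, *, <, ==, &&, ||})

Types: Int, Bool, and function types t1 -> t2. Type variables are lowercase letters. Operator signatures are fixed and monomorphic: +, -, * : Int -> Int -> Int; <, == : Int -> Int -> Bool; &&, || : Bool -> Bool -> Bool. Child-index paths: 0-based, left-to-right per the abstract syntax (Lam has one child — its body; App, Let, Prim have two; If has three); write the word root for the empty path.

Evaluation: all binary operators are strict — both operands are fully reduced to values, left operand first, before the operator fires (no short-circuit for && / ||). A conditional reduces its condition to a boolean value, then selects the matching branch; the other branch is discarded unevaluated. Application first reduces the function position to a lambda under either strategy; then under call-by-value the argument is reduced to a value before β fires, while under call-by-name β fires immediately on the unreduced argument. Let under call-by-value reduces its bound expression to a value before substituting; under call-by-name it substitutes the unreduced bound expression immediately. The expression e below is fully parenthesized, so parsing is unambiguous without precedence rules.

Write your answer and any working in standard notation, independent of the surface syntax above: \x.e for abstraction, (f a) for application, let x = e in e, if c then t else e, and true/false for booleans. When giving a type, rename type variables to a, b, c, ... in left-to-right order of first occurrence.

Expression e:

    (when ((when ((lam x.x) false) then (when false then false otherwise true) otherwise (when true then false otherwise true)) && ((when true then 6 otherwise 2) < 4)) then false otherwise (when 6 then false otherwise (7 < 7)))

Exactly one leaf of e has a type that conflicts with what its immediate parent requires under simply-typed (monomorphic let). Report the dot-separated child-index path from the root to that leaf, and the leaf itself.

Working:
x : a
\x._ : a -> a
  unify a -> a ~ Bool -> b
  unify a ~ Bool
  unify Bool ~ b
_ _ : Bool
  unify Bool ~ Bool
  unify Bool ~ Bool
  unify Bool ~ Bool
  unify Bool ~ Bool
  unify Bool ~ Bool
  unify Bool ~ Bool
  unify Bool ~ Bool
  unify Bool ~ Bool
  unify Int ~ Int
  unify Int ~ Int
  unify Int ~ Int
  unify Bool ~ Bool
  unify Bool ~ Bool
  unify Int ~ Bool
  FAIL: mismatch Int ~ Bool

Answer: 2.0 : 6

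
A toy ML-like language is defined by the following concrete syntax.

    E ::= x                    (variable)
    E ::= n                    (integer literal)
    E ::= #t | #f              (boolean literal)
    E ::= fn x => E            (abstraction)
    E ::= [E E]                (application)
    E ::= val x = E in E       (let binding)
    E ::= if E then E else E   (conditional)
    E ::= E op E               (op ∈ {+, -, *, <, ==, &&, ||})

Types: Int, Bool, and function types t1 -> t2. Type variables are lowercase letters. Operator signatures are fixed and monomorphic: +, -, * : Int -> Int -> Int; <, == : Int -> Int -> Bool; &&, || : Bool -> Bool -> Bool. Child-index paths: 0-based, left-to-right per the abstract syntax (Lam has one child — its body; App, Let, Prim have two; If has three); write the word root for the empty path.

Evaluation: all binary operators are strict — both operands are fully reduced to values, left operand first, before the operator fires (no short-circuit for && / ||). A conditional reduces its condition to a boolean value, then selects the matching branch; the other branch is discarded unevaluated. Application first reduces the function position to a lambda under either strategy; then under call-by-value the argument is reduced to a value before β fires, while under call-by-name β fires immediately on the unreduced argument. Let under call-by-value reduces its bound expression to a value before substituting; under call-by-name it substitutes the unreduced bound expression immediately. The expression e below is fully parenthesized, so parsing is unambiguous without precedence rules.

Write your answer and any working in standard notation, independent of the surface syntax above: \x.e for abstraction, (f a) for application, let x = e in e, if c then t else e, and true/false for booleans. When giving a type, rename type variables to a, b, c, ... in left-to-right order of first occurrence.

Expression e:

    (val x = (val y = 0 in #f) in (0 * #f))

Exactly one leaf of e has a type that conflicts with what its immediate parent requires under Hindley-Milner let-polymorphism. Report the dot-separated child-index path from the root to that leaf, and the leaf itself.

Answer: 1.1 : false

Trace:
let y : Int
let x : Bool
  unify Int ~ Int
  unify Bool ~ Int
  FAIL: mismatch Bool ~ Int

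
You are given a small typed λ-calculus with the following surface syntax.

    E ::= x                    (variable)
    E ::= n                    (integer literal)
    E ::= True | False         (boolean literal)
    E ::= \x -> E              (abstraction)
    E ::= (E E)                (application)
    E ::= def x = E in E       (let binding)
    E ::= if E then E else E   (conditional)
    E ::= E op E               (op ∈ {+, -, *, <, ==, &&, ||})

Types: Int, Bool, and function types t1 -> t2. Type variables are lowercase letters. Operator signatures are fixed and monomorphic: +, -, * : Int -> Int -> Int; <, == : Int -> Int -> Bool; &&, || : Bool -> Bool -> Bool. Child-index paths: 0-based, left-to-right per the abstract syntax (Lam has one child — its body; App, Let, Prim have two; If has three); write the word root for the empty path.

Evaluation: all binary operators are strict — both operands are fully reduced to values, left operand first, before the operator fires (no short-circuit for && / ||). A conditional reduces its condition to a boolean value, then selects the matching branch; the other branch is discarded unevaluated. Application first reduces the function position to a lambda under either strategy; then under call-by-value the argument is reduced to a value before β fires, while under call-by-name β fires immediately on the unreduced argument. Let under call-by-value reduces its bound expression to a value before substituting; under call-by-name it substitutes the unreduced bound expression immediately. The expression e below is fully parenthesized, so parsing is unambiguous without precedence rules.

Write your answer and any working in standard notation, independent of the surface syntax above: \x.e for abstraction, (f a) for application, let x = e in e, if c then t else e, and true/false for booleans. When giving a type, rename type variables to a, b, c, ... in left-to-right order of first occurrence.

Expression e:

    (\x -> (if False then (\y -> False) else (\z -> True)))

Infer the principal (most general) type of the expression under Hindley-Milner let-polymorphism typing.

Working:
  unify Bool ~ Bool
\y._ : b -> Bool
\z._ : c -> Bool
  unify b -> Bool ~ c -> Bool
  unify b ~ c
  unify Bool ~ Bool
\x._ : a -> c -> Bool

Answer: a -> b -> Bool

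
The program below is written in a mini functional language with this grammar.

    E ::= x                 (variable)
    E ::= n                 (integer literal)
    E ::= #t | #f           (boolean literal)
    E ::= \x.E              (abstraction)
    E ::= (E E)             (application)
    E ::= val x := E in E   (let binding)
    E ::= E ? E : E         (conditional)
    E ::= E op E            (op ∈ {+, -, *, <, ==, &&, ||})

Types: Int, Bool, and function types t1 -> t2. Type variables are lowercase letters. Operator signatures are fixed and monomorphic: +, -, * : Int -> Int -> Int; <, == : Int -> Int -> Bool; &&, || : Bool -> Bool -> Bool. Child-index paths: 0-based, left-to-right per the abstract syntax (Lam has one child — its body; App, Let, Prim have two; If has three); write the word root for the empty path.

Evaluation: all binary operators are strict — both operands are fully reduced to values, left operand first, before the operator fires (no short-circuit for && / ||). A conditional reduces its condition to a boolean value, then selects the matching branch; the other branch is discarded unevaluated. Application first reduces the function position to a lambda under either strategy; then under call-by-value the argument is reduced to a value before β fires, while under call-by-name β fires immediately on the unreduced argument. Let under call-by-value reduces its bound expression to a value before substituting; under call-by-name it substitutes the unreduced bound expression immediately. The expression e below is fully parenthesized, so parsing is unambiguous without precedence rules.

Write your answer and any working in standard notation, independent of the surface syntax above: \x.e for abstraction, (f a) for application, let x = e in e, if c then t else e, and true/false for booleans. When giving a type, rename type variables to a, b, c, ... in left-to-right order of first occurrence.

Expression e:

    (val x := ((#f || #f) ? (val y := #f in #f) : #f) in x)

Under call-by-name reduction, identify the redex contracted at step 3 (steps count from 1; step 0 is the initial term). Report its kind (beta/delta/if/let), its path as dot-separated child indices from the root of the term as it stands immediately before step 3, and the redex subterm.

Working:
step 0: (let x = (if (false || false) then (let y = false in false) else false) in x)
step 1: [let@root] (if (false || false) then (let y = false in false) else false)
step 2: [delta@0] (if false then (let y = false in false) else false)
step 3: [if@root] false

Answer: if at root : (if false then (let y = false in false) else false)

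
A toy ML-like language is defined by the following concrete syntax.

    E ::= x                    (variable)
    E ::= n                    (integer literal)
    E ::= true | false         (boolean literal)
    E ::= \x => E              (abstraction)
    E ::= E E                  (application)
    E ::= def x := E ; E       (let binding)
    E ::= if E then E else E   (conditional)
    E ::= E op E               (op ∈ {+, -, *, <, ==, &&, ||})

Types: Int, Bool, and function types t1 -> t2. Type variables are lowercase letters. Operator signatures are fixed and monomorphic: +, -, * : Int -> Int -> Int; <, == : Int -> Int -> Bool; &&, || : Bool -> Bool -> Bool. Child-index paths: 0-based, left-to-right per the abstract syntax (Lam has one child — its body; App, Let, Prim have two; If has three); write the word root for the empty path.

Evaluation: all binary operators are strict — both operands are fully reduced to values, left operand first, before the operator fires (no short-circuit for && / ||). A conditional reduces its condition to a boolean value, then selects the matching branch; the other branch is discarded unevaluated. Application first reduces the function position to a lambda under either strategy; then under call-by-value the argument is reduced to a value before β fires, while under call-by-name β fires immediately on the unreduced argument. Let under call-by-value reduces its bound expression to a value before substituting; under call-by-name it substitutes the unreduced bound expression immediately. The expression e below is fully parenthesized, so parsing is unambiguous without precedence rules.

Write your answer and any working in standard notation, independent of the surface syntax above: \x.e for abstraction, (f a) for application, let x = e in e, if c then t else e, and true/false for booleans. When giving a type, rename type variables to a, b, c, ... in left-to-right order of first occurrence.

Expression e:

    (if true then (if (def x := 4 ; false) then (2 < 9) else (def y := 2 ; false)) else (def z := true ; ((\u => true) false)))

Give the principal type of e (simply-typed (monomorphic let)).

Trace:
  unify Bool ~ Bool
let x : Int
  unify Bool ~ Bool
  unify Int ~ Int
  unify Int ~ Int
let y : Int
  unify Bool ~ Bool
let z : Bool
\u._ : a -> Bool
  unify a -> Bool ~ Bool -> b
  unify a ~ Bool
  unify Bool ~ b
_ _ : Bool
  unify Bool ~ Bool

Answer: Bool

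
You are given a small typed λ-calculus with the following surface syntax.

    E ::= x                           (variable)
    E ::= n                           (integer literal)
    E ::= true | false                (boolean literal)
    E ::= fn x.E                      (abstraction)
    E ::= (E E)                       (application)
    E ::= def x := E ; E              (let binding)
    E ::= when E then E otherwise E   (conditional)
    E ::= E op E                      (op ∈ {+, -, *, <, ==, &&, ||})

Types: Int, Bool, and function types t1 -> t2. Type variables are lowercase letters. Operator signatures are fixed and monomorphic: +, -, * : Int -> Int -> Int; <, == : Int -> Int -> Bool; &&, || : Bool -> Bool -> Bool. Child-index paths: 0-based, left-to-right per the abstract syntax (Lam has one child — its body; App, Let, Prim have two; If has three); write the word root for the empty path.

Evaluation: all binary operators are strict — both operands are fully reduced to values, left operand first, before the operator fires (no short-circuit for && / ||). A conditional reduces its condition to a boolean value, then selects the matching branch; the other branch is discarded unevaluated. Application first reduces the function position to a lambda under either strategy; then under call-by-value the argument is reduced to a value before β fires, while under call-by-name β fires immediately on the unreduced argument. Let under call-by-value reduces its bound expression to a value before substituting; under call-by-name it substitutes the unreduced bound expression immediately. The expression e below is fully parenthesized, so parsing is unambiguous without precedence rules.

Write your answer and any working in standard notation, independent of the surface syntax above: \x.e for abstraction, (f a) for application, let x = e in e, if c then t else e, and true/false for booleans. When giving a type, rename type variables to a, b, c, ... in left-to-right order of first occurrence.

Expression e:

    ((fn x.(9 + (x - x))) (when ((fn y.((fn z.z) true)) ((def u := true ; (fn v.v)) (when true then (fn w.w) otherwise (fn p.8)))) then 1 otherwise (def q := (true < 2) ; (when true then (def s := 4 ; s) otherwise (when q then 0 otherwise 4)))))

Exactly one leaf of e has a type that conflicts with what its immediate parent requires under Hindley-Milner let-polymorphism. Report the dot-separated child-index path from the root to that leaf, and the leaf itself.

Answer: 1.2.0.0 : true

Derivation:
  unify Int ~ Int
x : a
  unify a ~ Int
x : Int
  unify Int ~ Int
  unify Int ~ Int
\x._ : Int -> Int
z : c
\z._ : c -> c
  unify c -> c ~ Bool -> d
  unify c ~ Bool
  unify Bool ~ d
_ _ : Bool
\y._ : b -> Bool
let u : Bool
v : e
\v._ : e -> e
  unify Bool ~ Bool
w : f
\w._ : f -> f
\p._ : g -> Int
  unify f -> f ~ g -> Int
  unify f ~ g
  unify g ~ Int
  unify e -> e ~ (Int -> Int) -> h
  unify e ~ Int -> Int
  unify Int -> Int ~ h
_ _ : Int -> Int
  unify b -> Bool ~ (Int -> Int) -> i
  unify b ~ Int -> Int
  unify Bool ~ i
_ _ : Bool
  unify Bool ~ Bool
  unify Bool ~ Int
  FAIL: mismatch Bool ~ Int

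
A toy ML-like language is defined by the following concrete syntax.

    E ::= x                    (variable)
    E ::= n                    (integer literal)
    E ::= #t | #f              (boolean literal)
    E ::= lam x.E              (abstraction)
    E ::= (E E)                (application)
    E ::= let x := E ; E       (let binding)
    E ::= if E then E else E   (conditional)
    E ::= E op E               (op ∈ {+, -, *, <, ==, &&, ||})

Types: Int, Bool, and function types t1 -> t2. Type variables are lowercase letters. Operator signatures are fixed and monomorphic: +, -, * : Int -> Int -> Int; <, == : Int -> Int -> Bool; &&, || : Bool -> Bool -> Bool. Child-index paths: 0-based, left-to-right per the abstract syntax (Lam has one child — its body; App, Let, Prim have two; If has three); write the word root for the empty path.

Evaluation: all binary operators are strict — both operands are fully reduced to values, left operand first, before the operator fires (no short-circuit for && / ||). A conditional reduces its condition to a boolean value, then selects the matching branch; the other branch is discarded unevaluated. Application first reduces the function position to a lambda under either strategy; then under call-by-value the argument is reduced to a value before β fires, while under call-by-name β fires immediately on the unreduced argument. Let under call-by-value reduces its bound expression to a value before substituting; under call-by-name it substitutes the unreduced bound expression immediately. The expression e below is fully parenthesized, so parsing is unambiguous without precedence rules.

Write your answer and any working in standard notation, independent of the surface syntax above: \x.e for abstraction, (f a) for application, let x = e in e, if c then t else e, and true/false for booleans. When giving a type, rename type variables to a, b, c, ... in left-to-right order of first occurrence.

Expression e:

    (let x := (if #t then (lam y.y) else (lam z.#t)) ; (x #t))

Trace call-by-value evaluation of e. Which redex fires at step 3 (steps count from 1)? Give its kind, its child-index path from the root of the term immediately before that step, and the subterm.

Answer: beta at root : ((\y.y) true)

Derivation:
step 0: (let x = (if true then (\y.y) else (\z.true)) in (x true))
step 1: [if@0] (let x = (\y.y) in (x true))
step 2: [let@root] ((\y.y) true)
step 3: [beta@root] true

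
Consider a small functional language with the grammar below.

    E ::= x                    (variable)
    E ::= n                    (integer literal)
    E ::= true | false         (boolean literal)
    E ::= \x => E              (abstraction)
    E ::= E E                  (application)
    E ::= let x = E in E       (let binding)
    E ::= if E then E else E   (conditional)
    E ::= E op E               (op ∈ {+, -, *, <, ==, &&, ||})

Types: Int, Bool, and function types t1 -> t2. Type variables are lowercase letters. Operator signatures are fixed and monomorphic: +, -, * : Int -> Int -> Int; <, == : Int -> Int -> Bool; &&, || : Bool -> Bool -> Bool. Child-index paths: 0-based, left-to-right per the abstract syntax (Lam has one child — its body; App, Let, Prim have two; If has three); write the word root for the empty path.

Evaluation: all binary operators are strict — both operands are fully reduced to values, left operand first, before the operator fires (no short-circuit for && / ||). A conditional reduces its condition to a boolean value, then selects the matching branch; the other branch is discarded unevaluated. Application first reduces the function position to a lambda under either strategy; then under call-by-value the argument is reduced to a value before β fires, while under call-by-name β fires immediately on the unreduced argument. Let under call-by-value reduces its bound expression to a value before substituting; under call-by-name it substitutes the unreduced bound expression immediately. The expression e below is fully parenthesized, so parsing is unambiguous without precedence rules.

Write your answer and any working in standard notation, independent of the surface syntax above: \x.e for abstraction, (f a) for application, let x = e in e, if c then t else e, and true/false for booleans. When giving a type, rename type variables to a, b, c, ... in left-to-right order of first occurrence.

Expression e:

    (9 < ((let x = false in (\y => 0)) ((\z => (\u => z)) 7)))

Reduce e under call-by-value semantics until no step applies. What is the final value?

Answer: false

Derivation:
step 0: (9 < ((let x = false in (\y.0)) ((\z.(\u.z)) 7)))
step 1: [let@1.0] (9 < ((\y.0) ((\z.(\u.z)) 7)))
step 2: [beta@1.1] (9 < ((\y.0) (\u.7)))
step 3: [beta@1] (9 < 0)
step 4: [delta@root] false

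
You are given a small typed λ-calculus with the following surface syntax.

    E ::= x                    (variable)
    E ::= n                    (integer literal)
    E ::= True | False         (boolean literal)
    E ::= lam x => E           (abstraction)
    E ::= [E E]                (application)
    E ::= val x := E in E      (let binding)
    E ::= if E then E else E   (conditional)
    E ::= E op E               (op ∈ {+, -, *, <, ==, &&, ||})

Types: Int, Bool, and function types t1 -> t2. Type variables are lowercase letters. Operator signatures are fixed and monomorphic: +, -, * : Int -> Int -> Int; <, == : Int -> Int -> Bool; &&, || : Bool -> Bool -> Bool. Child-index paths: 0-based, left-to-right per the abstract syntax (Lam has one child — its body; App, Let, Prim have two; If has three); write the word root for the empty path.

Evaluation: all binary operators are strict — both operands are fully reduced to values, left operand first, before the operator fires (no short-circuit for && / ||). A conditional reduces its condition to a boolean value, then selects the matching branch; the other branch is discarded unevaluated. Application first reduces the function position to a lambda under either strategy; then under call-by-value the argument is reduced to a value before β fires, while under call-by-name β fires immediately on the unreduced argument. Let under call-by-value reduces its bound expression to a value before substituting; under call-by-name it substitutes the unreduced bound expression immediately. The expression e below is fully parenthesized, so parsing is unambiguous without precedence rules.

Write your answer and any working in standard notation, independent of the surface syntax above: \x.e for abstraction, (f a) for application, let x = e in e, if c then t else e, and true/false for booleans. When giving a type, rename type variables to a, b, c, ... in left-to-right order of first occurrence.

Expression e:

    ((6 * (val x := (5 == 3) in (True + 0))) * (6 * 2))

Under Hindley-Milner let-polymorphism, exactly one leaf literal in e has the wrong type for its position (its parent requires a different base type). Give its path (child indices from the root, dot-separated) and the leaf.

Trace:
  unify Int ~ Int
  unify Int ~ Int
  unify Int ~ Int
let x : Bool
  unify Bool ~ Int
  FAIL: mismatch Bool ~ Int

Answer: 0.1.1.0 : true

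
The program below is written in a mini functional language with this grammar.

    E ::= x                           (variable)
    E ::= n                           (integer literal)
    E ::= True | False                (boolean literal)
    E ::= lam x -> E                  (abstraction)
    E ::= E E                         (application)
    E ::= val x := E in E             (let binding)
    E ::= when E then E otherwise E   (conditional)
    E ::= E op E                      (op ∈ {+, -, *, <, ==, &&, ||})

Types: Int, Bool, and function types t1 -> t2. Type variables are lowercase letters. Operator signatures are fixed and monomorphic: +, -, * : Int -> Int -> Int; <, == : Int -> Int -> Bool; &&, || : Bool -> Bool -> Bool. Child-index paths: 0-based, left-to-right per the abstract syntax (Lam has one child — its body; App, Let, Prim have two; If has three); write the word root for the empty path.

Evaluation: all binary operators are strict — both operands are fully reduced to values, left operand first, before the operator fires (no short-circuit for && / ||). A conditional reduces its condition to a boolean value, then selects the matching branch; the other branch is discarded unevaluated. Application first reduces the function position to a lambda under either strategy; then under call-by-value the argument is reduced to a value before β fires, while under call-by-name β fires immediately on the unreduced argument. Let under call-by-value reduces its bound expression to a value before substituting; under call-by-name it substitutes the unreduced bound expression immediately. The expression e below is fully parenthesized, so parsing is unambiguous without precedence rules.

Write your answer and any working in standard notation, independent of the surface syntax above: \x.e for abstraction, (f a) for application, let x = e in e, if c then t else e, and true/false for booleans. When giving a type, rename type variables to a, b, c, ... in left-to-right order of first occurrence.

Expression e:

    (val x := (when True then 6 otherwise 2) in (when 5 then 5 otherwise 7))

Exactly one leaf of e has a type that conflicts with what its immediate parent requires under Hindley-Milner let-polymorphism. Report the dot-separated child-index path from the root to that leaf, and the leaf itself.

Derivation:
  unify Bool ~ Bool
  unify Int ~ Int
let x : Int
  unify Int ~ Bool
  FAIL: mismatch Int ~ Bool

Answer: 1.0 : 5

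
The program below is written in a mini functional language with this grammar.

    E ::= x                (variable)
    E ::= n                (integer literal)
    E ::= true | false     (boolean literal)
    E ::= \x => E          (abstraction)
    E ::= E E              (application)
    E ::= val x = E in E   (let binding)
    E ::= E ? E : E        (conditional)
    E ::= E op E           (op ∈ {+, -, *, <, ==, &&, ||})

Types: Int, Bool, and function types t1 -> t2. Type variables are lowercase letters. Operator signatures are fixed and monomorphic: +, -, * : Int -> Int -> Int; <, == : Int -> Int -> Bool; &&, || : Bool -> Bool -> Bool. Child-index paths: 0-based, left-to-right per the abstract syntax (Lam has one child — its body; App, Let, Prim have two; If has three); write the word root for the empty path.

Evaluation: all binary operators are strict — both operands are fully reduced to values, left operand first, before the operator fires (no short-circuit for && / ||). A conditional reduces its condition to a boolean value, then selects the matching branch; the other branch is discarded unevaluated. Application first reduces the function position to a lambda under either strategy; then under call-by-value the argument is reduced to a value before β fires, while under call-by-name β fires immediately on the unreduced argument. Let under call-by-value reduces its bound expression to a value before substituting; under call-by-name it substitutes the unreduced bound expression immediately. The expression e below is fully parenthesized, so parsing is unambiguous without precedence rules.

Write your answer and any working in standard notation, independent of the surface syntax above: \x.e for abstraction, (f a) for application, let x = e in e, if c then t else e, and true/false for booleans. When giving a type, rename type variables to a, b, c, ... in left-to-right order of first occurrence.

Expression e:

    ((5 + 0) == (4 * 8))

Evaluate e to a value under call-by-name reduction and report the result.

Answer: false

Working:
step 0: ((5 + 0) == (4 * 8))
step 1: [delta@0] (5 == (4 * 8))
step 2: [delta@1] (5 == 32)
step 3: [delta@root] false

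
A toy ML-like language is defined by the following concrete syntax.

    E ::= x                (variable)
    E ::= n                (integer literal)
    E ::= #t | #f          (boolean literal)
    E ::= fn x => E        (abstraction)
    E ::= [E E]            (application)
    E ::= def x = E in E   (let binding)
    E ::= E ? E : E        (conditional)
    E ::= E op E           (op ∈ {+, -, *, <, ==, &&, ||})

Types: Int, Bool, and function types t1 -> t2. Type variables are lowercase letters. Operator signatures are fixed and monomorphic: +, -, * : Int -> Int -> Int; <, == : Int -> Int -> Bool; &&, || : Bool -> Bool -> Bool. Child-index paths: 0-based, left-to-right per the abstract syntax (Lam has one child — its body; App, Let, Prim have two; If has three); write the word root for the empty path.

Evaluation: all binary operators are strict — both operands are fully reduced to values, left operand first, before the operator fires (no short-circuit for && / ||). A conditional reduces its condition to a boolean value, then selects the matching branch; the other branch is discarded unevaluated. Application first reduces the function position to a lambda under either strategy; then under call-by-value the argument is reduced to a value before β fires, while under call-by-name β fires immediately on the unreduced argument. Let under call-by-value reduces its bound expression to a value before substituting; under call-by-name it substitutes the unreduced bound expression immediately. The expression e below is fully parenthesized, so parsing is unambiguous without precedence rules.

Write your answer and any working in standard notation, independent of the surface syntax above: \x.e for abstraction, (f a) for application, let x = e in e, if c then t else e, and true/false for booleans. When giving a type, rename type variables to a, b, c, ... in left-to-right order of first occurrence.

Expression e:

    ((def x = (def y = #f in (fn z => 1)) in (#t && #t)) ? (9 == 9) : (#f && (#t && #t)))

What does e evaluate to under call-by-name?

Working:
step 0: (if (let x = (let y = false in (\z.1)) in (true && true)) then (9 == 9) else (false && (true && true)))
step 1: [let@0] (if (true && true) then (9 == 9) else (false && (true && true)))
step 2: [delta@0] (if true then (9 == 9) else (false && (true && true)))
step 3: [if@root] (9 == 9)
step 4: [delta@root] true

Answer: true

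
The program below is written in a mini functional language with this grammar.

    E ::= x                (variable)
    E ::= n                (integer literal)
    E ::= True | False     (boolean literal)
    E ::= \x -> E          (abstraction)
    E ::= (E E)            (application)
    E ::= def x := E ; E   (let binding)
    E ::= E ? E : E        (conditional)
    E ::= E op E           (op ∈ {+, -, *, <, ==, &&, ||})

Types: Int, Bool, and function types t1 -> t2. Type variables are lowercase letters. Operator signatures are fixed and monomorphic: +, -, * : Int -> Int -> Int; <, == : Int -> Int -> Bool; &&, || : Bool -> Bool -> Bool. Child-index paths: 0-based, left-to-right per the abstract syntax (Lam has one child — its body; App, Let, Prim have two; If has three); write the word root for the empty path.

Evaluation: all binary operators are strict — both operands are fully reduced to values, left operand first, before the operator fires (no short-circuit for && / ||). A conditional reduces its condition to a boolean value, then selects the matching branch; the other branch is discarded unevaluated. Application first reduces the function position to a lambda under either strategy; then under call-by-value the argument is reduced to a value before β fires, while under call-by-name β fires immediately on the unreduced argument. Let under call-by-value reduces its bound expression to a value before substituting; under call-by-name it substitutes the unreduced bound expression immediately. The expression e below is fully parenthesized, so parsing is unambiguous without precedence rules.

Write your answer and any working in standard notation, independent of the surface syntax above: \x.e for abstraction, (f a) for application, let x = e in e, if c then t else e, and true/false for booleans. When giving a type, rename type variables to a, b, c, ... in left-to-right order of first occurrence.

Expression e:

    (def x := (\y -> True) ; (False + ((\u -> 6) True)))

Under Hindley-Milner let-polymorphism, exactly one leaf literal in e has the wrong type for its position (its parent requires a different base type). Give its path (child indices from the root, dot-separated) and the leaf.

Answer: 1.0 : false

Trace:
\y._ : a -> Bool
let x : forall. a -> Bool
  unify Bool ~ Int
  FAIL: mismatch Bool ~ Int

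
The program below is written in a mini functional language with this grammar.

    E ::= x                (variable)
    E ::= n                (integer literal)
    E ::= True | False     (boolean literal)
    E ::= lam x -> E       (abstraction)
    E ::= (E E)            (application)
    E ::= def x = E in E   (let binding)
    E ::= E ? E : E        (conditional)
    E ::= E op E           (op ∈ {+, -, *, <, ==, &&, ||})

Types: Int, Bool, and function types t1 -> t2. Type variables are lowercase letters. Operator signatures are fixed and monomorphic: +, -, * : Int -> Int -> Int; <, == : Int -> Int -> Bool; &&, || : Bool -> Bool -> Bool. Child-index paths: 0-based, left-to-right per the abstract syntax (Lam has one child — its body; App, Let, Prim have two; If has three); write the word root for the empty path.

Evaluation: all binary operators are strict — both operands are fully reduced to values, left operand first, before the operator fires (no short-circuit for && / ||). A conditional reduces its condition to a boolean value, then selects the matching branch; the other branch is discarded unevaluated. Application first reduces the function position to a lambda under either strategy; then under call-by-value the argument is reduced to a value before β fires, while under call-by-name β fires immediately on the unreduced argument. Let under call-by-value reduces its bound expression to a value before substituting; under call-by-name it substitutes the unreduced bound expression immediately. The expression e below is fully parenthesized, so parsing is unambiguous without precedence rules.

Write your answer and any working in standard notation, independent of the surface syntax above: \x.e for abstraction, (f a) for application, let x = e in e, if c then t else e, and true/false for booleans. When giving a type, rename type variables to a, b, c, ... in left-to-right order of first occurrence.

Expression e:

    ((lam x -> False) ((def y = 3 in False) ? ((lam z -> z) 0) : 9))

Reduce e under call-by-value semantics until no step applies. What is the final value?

Answer: false

Working:
step 0: ((\x.false) (if (let y = 3 in false) then ((\z.z) 0) else 9))
step 1: [let@1.0] ((\x.false) (if false then ((\z.z) 0) else 9))
step 2: [if@1] ((\x.false) 9)
step 3: [beta@root] false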